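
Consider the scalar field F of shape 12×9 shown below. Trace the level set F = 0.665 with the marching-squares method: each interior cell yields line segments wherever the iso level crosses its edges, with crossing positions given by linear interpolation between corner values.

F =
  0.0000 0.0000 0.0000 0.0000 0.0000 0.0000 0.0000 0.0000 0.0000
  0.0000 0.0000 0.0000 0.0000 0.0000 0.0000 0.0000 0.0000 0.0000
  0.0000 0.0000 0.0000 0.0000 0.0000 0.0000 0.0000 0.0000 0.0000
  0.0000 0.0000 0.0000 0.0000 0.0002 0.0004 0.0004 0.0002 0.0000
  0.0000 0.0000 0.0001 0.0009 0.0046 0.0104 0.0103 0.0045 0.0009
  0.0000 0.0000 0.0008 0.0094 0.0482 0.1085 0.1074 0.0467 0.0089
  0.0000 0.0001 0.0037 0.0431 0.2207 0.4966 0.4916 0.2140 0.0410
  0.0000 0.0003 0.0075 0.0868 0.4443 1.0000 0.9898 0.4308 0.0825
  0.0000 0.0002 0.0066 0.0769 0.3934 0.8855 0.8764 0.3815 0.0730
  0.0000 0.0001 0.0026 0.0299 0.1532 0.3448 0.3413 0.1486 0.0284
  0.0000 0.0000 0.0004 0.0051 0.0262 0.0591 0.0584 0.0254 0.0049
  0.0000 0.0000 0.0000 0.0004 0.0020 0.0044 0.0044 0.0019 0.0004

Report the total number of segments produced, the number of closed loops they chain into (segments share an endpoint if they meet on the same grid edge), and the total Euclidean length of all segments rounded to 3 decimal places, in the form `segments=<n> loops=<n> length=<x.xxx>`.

cell (6,4): code 0100 → (6.335,5.000)–(7.000,4.397)
cell (6,5): code 1100 → (6.348,6.000)–(6.335,5.000)
cell (6,6): code 1000 → (7.000,6.581)–(6.348,6.000)
cell (7,4): code 0110 → (7.000,4.397)–(8.000,4.552)
cell (7,6): code 1001 → (8.000,6.427)–(7.000,6.581)
cell (8,4): code 0010 → (8.000,4.552)–(8.408,5.000)
cell (8,5): code 0011 → (8.408,5.000)–(8.395,6.000)
cell (8,6): code 0001 → (8.395,6.000)–(8.000,6.427)
total: 8 segments, chained into 1 closed loop(s), length Σ = 6.982783

segments=8 loops=1 length=6.983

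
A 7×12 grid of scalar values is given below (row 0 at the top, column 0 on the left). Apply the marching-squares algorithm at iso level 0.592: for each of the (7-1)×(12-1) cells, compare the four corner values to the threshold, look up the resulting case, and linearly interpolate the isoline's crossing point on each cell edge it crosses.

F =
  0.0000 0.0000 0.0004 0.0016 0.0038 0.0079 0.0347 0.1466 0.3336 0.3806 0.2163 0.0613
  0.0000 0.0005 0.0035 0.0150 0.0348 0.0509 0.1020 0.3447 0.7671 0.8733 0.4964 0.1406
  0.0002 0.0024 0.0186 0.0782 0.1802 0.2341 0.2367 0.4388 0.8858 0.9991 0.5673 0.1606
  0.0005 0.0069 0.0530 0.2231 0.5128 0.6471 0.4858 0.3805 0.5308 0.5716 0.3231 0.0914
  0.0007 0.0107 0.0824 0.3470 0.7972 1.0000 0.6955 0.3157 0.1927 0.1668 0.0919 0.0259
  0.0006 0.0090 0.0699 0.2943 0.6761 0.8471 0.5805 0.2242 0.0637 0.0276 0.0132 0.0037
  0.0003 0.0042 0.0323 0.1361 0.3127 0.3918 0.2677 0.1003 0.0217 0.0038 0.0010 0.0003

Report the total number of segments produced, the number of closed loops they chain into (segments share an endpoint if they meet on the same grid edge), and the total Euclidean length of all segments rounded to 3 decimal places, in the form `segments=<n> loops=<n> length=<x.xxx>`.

segments=20 loops=2 length=16.241

cell (0,7): code 0100 → (0.596,8.000)–(1.000,7.585)
cell (0,8): code 1100 → (0.429,9.000)–(0.596,8.000)
cell (0,9): code 1000 → (1.000,9.746)–(0.429,9.000)
cell (1,7): code 0110 → (1.000,7.585)–(2.000,7.343)
cell (1,9): code 1001 → (2.000,9.943)–(1.000,9.746)
cell (2,4): code 0100 → (2.867,5.000)–(3.000,4.590)
cell (2,5): code 1000 → (3.000,5.342)–(2.867,5.000)
cell (2,7): code 0010 → (2.000,7.343)–(2.828,8.000)
cell (2,8): code 0011 → (2.828,8.000)–(2.952,9.000)
cell (2,9): code 0001 → (2.952,9.000)–(2.000,9.943)
cell (3,3): code 0100 → (3.278,4.000)–(4.000,3.544)
cell (3,4): code 1110 → (3.000,4.590)–(3.278,4.000)
cell (3,5): code 1101 → (3.506,6.000)–(3.000,5.342)
cell (3,6): code 1000 → (4.000,6.273)–(3.506,6.000)
cell (4,3): code 0110 → (4.000,3.544)–(5.000,3.780)
cell (4,5): code 1011 → (5.000,5.957)–(4.900,6.000)
cell (4,6): code 0001 → (4.900,6.000)–(4.000,6.273)
cell (5,3): code 0010 → (5.000,3.780)–(5.231,4.000)
cell (5,4): code 0011 → (5.231,4.000)–(5.560,5.000)
cell (5,5): code 0001 → (5.560,5.000)–(5.000,5.957)
total: 20 segments, chained into 2 closed loop(s), length Σ = 16.240937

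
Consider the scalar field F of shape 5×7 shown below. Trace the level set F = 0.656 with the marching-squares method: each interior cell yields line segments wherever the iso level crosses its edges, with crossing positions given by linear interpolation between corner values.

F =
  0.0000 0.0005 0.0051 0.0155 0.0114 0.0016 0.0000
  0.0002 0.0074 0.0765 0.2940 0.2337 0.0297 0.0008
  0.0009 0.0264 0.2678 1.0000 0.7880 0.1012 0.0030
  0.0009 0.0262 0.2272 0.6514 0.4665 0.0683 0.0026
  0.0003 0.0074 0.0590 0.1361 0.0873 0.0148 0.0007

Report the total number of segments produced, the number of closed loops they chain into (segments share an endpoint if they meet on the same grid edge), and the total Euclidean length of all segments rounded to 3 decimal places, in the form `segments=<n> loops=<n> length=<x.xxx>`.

cell (1,2): code 0100 → (1.513,3.000)–(2.000,2.530)
cell (1,3): code 1100 → (1.762,4.000)–(1.513,3.000)
cell (1,4): code 1000 → (2.000,4.192)–(1.762,4.000)
cell (2,2): code 0010 → (2.000,2.530)–(2.987,3.000)
cell (2,3): code 0011 → (2.987,3.000)–(2.411,4.000)
cell (2,4): code 0001 → (2.411,4.000)–(2.000,4.192)
total: 6 segments, chained into 1 closed loop(s), length Σ = 4.713856

segments=6 loops=1 length=4.714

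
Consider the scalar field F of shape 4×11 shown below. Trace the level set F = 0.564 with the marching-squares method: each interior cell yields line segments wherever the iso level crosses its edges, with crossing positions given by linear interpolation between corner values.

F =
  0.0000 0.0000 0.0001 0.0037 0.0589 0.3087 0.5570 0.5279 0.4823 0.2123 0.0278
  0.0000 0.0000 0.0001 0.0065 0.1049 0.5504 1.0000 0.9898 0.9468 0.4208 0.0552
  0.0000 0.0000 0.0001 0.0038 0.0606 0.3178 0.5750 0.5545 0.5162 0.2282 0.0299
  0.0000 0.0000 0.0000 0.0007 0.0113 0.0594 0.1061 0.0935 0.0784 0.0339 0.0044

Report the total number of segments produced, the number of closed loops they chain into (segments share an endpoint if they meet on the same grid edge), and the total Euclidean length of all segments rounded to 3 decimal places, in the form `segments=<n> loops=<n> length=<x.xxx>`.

segments=10 loops=1 length=9.054

cell (0,5): code 0100 → (0.016,6.000)–(1.000,5.030)
cell (0,6): code 1100 → (0.078,7.000)–(0.016,6.000)
cell (0,7): code 1100 → (0.176,8.000)–(0.078,7.000)
cell (0,8): code 1000 → (1.000,8.728)–(0.176,8.000)
cell (1,5): code 0110 → (1.000,5.030)–(2.000,5.957)
cell (1,6): code 1011 → (2.000,6.537)–(1.978,7.000)
cell (1,7): code 0011 → (1.978,7.000)–(1.889,8.000)
cell (1,8): code 0001 → (1.889,8.000)–(1.000,8.728)
cell (2,5): code 0010 → (2.000,5.957)–(2.023,6.000)
cell (2,6): code 0001 → (2.023,6.000)–(2.000,6.537)
total: 10 segments, chained into 1 closed loop(s), length Σ = 9.054065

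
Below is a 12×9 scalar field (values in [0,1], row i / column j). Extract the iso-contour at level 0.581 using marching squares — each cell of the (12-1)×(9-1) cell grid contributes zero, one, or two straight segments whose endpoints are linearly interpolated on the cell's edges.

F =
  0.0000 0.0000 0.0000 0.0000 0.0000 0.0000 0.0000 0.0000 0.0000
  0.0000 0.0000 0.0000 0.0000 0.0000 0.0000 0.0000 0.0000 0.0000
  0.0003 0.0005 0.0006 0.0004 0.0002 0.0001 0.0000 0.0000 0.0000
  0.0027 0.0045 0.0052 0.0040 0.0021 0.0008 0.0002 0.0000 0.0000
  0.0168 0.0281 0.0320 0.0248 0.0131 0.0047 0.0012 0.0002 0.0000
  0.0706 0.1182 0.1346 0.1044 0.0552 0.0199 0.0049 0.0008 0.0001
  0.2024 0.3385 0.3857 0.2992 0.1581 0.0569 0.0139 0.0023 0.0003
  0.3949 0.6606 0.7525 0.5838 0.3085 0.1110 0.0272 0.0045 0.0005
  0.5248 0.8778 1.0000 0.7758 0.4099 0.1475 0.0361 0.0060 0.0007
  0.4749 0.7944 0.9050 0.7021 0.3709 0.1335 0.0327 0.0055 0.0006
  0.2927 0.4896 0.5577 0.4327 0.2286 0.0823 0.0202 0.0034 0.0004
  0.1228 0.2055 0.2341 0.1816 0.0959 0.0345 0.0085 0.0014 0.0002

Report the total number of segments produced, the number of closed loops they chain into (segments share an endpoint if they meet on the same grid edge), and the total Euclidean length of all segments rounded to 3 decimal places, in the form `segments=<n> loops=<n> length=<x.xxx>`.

segments=12 loops=1 length=10.505

cell (6,0): code 0100 → (6.753,1.000)–(7.000,0.700)
cell (6,1): code 1100 → (6.532,2.000)–(6.753,1.000)
cell (6,2): code 1100 → (6.990,3.000)–(6.532,2.000)
cell (6,3): code 1000 → (7.000,3.010)–(6.990,3.000)
cell (7,0): code 0110 → (7.000,0.700)–(8.000,0.159)
cell (7,3): code 1001 → (8.000,3.532)–(7.000,3.010)
cell (8,0): code 0110 → (8.000,0.159)–(9.000,0.332)
cell (8,3): code 1001 → (9.000,3.366)–(8.000,3.532)
cell (9,0): code 0010 → (9.000,0.332)–(9.700,1.000)
cell (9,1): code 0011 → (9.700,1.000)–(9.933,2.000)
cell (9,2): code 0011 → (9.933,2.000)–(9.450,3.000)
cell (9,3): code 0001 → (9.450,3.000)–(9.000,3.366)
total: 12 segments, chained into 1 closed loop(s), length Σ = 10.504652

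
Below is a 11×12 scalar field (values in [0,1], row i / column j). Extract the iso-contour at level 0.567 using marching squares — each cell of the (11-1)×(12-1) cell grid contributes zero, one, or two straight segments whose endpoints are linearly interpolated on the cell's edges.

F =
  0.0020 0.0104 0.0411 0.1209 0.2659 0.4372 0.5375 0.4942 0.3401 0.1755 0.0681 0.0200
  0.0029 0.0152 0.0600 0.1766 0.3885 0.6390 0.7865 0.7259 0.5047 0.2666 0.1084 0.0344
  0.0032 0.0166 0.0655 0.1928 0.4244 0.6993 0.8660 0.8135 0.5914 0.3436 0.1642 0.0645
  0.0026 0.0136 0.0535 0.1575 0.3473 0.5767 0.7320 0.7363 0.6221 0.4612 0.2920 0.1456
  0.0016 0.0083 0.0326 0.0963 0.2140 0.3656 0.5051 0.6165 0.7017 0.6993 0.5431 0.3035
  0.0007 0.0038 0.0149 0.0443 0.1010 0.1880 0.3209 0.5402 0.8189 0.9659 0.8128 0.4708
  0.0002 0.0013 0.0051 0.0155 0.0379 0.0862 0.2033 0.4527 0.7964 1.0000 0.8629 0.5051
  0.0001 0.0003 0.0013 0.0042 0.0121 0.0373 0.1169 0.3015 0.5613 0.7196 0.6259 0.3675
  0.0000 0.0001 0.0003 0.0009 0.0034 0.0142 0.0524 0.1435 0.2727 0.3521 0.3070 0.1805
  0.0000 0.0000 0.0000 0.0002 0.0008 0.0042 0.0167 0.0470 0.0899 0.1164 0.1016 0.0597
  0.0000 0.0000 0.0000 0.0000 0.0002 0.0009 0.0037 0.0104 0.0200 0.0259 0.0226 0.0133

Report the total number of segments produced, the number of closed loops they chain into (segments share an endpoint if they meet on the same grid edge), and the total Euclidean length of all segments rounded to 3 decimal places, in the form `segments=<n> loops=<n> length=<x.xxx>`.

segments=26 loops=1 length=20.790

cell (0,4): code 0100 → (0.643,5.000)–(1.000,4.713)
cell (0,5): code 1100 → (0.118,6.000)–(0.643,5.000)
cell (0,6): code 1100 → (0.314,7.000)–(0.118,6.000)
cell (0,7): code 1000 → (1.000,7.718)–(0.314,7.000)
cell (1,4): code 0110 → (1.000,4.713)–(2.000,4.519)
cell (1,7): code 1101 → (1.719,8.000)–(1.000,7.718)
cell (1,8): code 1000 → (2.000,8.098)–(1.719,8.000)
cell (2,4): code 0110 → (2.000,4.519)–(3.000,4.958)
cell (2,8): code 1001 → (3.000,8.342)–(2.000,8.098)
cell (3,4): code 0010 → (3.000,4.958)–(3.046,5.000)
cell (3,5): code 0011 → (3.046,5.000)–(3.727,6.000)
cell (3,6): code 0111 → (3.727,6.000)–(4.000,6.556)
cell (3,8): code 1101 → (3.444,9.000)–(3.000,8.342)
cell (3,9): code 1000 → (4.000,9.847)–(3.444,9.000)
cell (4,6): code 0010 → (4.000,6.556)–(4.649,7.000)
cell (4,7): code 0111 → (4.649,7.000)–(5.000,7.096)
cell (4,9): code 1101 → (4.089,10.000)–(4.000,9.847)
cell (4,10): code 1000 → (5.000,10.719)–(4.089,10.000)
cell (5,7): code 0110 → (5.000,7.096)–(6.000,7.333)
cell (5,10): code 1001 → (6.000,10.827)–(5.000,10.719)
cell (6,7): code 0010 → (6.000,7.333)–(6.976,8.000)
cell (6,8): code 0111 → (6.976,8.000)–(7.000,8.036)
cell (6,10): code 1001 → (7.000,10.228)–(6.000,10.827)
cell (7,8): code 0010 → (7.000,8.036)–(7.415,9.000)
cell (7,9): code 0011 → (7.415,9.000)–(7.185,10.000)
cell (7,10): code 0001 → (7.185,10.000)–(7.000,10.228)
total: 26 segments, chained into 1 closed loop(s), length Σ = 20.789610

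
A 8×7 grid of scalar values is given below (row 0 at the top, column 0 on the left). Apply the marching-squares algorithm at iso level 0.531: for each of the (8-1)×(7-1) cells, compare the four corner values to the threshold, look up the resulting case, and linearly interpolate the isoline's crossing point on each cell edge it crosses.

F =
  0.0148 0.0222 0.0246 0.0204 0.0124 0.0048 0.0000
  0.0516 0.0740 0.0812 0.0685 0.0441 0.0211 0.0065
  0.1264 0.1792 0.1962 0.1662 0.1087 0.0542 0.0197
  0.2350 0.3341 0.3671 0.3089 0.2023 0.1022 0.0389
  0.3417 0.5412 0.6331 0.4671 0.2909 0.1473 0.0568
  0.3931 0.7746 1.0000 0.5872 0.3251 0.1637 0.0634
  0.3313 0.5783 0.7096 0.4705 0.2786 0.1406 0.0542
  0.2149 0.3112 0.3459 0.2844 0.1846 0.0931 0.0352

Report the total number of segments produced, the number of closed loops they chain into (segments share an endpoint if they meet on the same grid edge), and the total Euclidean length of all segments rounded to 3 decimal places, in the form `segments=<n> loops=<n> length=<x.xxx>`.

segments=12 loops=1 length=8.584

cell (3,0): code 0100 → (3.951,1.000)–(4.000,0.949)
cell (3,1): code 1100 → (3.616,2.000)–(3.951,1.000)
cell (3,2): code 1000 → (4.000,2.615)–(3.616,2.000)
cell (4,0): code 0110 → (4.000,0.949)–(5.000,0.361)
cell (4,2): code 1101 → (4.532,3.000)–(4.000,2.615)
cell (4,3): code 1000 → (5.000,3.214)–(4.532,3.000)
cell (5,0): code 0110 → (5.000,0.361)–(6.000,0.809)
cell (5,2): code 1011 → (6.000,2.747)–(5.482,3.000)
cell (5,3): code 0001 → (5.482,3.000)–(5.000,3.214)
cell (6,0): code 0010 → (6.000,0.809)–(6.177,1.000)
cell (6,1): code 0011 → (6.177,1.000)–(6.491,2.000)
cell (6,2): code 0001 → (6.491,2.000)–(6.000,2.747)
total: 12 segments, chained into 1 closed loop(s), length Σ = 8.583971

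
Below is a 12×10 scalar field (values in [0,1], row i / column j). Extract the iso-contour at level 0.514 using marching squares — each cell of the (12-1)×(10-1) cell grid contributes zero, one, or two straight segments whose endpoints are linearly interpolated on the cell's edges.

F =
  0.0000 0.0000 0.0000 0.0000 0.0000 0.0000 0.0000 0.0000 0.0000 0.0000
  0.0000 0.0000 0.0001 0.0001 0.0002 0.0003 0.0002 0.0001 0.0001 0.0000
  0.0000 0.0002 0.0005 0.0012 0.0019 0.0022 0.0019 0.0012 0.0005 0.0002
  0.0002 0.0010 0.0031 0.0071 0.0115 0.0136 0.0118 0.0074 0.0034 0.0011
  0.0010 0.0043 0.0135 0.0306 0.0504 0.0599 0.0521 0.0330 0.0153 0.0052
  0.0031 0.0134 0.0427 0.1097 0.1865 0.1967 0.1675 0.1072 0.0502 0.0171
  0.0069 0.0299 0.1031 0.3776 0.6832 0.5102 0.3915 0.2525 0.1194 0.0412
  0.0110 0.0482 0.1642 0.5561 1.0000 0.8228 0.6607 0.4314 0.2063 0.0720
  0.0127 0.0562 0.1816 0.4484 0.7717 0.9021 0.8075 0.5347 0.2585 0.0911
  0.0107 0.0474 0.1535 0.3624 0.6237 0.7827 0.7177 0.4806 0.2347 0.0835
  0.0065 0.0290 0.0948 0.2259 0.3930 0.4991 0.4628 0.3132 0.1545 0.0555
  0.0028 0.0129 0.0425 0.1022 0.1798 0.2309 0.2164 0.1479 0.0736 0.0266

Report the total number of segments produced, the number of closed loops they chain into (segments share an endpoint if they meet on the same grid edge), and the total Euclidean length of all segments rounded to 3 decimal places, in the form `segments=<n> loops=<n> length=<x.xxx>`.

segments=18 loops=1 length=12.944

cell (5,3): code 0100 → (5.659,4.000)–(6.000,3.446)
cell (5,4): code 1000 → (6.000,4.978)–(5.659,4.000)
cell (6,2): code 0100 → (6.764,3.000)–(7.000,2.893)
cell (6,3): code 1110 → (6.000,3.446)–(6.764,3.000)
cell (6,4): code 1101 → (6.012,5.000)–(6.000,4.978)
cell (6,5): code 1100 → (6.455,6.000)–(6.012,5.000)
cell (6,6): code 1000 → (7.000,6.640)–(6.455,6.000)
cell (7,2): code 0010 → (7.000,2.893)–(7.391,3.000)
cell (7,3): code 0111 → (7.391,3.000)–(8.000,3.203)
cell (7,6): code 1101 → (7.800,7.000)–(7.000,6.640)
cell (7,7): code 1000 → (8.000,7.075)–(7.800,7.000)
cell (8,3): code 0110 → (8.000,3.203)–(9.000,3.580)
cell (8,6): code 1011 → (9.000,6.859)–(8.383,7.000)
cell (8,7): code 0001 → (8.383,7.000)–(8.000,7.075)
cell (9,3): code 0010 → (9.000,3.580)–(9.476,4.000)
cell (9,4): code 0011 → (9.476,4.000)–(9.947,5.000)
cell (9,5): code 0011 → (9.947,5.000)–(9.799,6.000)
cell (9,6): code 0001 → (9.799,6.000)–(9.000,6.859)
total: 18 segments, chained into 1 closed loop(s), length Σ = 12.943704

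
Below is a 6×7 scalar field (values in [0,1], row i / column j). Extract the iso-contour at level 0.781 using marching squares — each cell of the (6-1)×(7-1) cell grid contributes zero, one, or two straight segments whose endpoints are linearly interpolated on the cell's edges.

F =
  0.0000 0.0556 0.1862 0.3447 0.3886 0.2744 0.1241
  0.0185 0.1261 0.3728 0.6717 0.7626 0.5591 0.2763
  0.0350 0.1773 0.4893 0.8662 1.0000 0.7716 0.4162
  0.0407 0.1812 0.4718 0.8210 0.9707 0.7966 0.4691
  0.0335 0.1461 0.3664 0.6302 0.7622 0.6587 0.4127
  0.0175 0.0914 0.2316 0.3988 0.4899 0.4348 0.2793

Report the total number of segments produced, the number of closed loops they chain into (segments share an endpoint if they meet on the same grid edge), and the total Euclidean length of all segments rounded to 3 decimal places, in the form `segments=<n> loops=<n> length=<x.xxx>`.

cell (1,2): code 0100 → (1.562,3.000)–(2.000,2.774)
cell (1,3): code 1100 → (1.078,4.000)–(1.562,3.000)
cell (1,4): code 1000 → (2.000,4.959)–(1.078,4.000)
cell (2,2): code 0110 → (2.000,2.774)–(3.000,2.885)
cell (2,4): code 1101 → (2.376,5.000)–(2.000,4.959)
cell (2,5): code 1000 → (3.000,5.048)–(2.376,5.000)
cell (3,2): code 0010 → (3.000,2.885)–(3.210,3.000)
cell (3,3): code 0011 → (3.210,3.000)–(3.910,4.000)
cell (3,4): code 0011 → (3.910,4.000)–(3.113,5.000)
cell (3,5): code 0001 → (3.113,5.000)–(3.000,5.048)
total: 10 segments, chained into 1 closed loop(s), length Σ = 7.805890

segments=10 loops=1 length=7.806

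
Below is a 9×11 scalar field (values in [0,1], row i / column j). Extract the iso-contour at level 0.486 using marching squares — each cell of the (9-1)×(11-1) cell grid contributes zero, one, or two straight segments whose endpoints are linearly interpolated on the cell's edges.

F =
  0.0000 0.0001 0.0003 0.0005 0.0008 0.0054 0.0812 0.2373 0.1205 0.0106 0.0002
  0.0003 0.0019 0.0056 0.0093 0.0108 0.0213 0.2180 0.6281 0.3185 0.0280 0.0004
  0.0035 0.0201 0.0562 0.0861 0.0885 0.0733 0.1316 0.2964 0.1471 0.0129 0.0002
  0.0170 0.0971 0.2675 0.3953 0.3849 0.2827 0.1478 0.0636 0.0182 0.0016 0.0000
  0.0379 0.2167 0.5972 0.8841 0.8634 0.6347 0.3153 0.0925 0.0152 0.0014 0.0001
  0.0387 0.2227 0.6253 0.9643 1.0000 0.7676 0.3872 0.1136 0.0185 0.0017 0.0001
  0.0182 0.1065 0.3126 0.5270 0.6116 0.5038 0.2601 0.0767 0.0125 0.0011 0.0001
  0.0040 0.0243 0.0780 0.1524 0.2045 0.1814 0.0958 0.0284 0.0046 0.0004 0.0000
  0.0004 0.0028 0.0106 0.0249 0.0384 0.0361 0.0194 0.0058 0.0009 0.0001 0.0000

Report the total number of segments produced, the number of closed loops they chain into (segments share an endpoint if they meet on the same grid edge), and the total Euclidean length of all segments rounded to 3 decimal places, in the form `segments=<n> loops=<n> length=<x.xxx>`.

segments=18 loops=2 length=13.663

cell (0,6): code 0100 → (0.636,7.000)–(1.000,6.653)
cell (0,7): code 1000 → (1.000,7.459)–(0.636,7.000)
cell (1,6): code 0010 → (1.000,6.653)–(1.428,7.000)
cell (1,7): code 0001 → (1.428,7.000)–(1.000,7.459)
cell (3,1): code 0100 → (3.663,2.000)–(4.000,1.708)
cell (3,2): code 1100 → (3.186,3.000)–(3.663,2.000)
cell (3,3): code 1100 → (3.211,4.000)–(3.186,3.000)
cell (3,4): code 1100 → (3.578,5.000)–(3.211,4.000)
cell (3,5): code 1000 → (4.000,5.466)–(3.578,5.000)
cell (4,1): code 0110 → (4.000,1.708)–(5.000,1.654)
cell (4,5): code 1001 → (5.000,5.740)–(4.000,5.466)
cell (5,1): code 0010 → (5.000,1.654)–(5.445,2.000)
cell (5,2): code 0111 → (5.445,2.000)–(6.000,2.809)
cell (5,5): code 1001 → (6.000,5.073)–(5.000,5.740)
cell (6,2): code 0010 → (6.000,2.809)–(6.109,3.000)
cell (6,3): code 0011 → (6.109,3.000)–(6.309,4.000)
cell (6,4): code 0011 → (6.309,4.000)–(6.055,5.000)
cell (6,5): code 0001 → (6.055,5.000)–(6.000,5.073)
total: 18 segments, chained into 2 closed loop(s), length Σ = 13.663337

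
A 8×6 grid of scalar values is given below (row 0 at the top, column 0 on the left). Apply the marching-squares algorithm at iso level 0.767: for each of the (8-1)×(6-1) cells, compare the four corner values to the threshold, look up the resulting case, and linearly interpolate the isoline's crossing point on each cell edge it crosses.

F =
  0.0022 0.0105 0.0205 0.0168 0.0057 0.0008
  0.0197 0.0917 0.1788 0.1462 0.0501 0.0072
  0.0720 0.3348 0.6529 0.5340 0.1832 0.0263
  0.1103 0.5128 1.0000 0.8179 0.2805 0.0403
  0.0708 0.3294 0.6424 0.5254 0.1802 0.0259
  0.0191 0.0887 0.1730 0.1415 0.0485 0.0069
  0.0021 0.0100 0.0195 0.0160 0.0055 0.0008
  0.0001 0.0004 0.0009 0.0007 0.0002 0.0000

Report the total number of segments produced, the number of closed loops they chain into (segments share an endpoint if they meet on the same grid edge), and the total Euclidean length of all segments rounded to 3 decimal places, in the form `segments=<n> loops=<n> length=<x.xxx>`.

segments=6 loops=1 length=4.256

cell (2,1): code 0100 → (2.329,2.000)–(3.000,1.522)
cell (2,2): code 1100 → (2.821,3.000)–(2.329,2.000)
cell (2,3): code 1000 → (3.000,3.095)–(2.821,3.000)
cell (3,1): code 0010 → (3.000,1.522)–(3.652,2.000)
cell (3,2): code 0011 → (3.652,2.000)–(3.174,3.000)
cell (3,3): code 0001 → (3.174,3.000)–(3.000,3.095)
total: 6 segments, chained into 1 closed loop(s), length Σ = 4.255998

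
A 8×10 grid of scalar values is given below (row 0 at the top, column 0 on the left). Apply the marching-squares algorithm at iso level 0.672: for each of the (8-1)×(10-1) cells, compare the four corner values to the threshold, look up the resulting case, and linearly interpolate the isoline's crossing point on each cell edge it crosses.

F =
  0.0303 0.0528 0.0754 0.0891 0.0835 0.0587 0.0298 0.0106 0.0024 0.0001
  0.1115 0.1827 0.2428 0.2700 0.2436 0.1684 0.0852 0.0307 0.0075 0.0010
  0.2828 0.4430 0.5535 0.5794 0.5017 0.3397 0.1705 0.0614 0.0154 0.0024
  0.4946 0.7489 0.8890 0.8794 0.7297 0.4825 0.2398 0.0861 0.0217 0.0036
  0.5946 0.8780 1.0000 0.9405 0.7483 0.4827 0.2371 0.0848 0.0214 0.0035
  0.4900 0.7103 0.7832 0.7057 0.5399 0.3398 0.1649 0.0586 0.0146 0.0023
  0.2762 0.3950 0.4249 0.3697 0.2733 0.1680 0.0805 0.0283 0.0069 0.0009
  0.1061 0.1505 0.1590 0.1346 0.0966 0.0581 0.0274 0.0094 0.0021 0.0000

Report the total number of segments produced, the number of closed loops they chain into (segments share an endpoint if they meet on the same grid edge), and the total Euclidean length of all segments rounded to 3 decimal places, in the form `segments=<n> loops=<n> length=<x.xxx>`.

cell (2,0): code 0100 → (2.749,1.000)–(3.000,0.698)
cell (2,1): code 1100 → (2.353,2.000)–(2.749,1.000)
cell (2,2): code 1100 → (2.309,3.000)–(2.353,2.000)
cell (2,3): code 1100 → (2.747,4.000)–(2.309,3.000)
cell (2,4): code 1000 → (3.000,4.233)–(2.747,4.000)
cell (3,0): code 0110 → (3.000,0.698)–(4.000,0.273)
cell (3,4): code 1001 → (4.000,4.287)–(3.000,4.233)
cell (4,0): code 0110 → (4.000,0.273)–(5.000,0.826)
cell (4,3): code 1011 → (5.000,3.203)–(4.366,4.000)
cell (4,4): code 0001 → (4.366,4.000)–(4.000,4.287)
cell (5,0): code 0010 → (5.000,0.826)–(5.121,1.000)
cell (5,1): code 0011 → (5.121,1.000)–(5.310,2.000)
cell (5,2): code 0011 → (5.310,2.000)–(5.100,3.000)
cell (5,3): code 0001 → (5.100,3.000)–(5.000,3.203)
total: 14 segments, chained into 1 closed loop(s), length Σ = 11.097979

segments=14 loops=1 length=11.098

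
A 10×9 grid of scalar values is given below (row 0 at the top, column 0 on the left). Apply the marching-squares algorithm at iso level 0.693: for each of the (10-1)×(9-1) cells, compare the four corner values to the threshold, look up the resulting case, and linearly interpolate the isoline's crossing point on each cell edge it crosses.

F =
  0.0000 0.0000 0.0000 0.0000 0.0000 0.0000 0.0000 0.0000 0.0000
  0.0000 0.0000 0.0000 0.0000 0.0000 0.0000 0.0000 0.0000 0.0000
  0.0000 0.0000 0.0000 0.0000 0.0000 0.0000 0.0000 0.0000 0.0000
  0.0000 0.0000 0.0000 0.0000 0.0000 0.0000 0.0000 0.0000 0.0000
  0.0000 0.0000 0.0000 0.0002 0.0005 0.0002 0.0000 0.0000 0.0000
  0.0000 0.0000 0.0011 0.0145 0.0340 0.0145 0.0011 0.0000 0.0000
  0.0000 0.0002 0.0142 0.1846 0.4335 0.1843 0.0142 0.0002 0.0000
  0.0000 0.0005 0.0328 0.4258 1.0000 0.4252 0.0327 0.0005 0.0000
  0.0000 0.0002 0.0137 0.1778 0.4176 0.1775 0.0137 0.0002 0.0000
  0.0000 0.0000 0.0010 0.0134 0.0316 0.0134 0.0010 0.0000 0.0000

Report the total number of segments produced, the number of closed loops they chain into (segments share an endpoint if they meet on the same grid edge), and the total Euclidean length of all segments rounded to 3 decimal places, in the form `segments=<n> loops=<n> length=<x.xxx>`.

segments=4 loops=1 length=3.023

cell (6,3): code 0100 → (6.458,4.000)–(7.000,3.465)
cell (6,4): code 1000 → (7.000,4.534)–(6.458,4.000)
cell (7,3): code 0010 → (7.000,3.465)–(7.527,4.000)
cell (7,4): code 0001 → (7.527,4.000)–(7.000,4.534)
total: 4 segments, chained into 1 closed loop(s), length Σ = 3.023391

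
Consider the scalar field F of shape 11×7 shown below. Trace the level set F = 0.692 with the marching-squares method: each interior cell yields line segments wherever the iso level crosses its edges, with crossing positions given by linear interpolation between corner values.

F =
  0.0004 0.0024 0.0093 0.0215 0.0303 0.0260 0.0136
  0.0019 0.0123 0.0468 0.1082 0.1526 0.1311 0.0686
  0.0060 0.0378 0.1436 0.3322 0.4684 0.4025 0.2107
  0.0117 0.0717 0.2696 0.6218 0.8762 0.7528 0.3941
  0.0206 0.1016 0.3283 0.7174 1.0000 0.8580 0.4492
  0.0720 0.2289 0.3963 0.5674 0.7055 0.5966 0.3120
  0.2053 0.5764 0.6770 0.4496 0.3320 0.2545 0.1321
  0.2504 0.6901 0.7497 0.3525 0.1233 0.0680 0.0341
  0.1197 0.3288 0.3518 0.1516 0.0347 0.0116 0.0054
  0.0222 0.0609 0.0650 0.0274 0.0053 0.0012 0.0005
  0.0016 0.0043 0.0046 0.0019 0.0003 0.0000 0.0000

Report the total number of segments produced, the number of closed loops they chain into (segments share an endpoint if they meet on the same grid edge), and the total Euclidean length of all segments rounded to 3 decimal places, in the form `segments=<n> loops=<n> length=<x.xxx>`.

cell (2,3): code 0100 → (2.548,4.000)–(3.000,3.276)
cell (2,4): code 1100 → (2.826,5.000)–(2.548,4.000)
cell (2,5): code 1000 → (3.000,5.170)–(2.826,5.000)
cell (3,2): code 0100 → (3.734,3.000)–(4.000,2.935)
cell (3,3): code 1110 → (3.000,3.276)–(3.734,3.000)
cell (3,5): code 1001 → (4.000,5.406)–(3.000,5.170)
cell (4,2): code 0010 → (4.000,2.935)–(4.169,3.000)
cell (4,3): code 0111 → (4.169,3.000)–(5.000,3.902)
cell (4,4): code 1011 → (5.000,4.124)–(4.635,5.000)
cell (4,5): code 0001 → (4.635,5.000)–(4.000,5.406)
cell (5,3): code 0010 → (5.000,3.902)–(5.036,4.000)
cell (5,4): code 0001 → (5.036,4.000)–(5.000,4.124)
cell (6,1): code 0100 → (6.206,2.000)–(7.000,1.032)
cell (6,2): code 1000 → (7.000,2.145)–(6.206,2.000)
cell (7,1): code 0010 → (7.000,1.032)–(7.145,2.000)
cell (7,2): code 0001 → (7.145,2.000)–(7.000,2.145)
total: 16 segments, chained into 2 closed loop(s), length Σ = 10.806512

segments=16 loops=2 length=10.807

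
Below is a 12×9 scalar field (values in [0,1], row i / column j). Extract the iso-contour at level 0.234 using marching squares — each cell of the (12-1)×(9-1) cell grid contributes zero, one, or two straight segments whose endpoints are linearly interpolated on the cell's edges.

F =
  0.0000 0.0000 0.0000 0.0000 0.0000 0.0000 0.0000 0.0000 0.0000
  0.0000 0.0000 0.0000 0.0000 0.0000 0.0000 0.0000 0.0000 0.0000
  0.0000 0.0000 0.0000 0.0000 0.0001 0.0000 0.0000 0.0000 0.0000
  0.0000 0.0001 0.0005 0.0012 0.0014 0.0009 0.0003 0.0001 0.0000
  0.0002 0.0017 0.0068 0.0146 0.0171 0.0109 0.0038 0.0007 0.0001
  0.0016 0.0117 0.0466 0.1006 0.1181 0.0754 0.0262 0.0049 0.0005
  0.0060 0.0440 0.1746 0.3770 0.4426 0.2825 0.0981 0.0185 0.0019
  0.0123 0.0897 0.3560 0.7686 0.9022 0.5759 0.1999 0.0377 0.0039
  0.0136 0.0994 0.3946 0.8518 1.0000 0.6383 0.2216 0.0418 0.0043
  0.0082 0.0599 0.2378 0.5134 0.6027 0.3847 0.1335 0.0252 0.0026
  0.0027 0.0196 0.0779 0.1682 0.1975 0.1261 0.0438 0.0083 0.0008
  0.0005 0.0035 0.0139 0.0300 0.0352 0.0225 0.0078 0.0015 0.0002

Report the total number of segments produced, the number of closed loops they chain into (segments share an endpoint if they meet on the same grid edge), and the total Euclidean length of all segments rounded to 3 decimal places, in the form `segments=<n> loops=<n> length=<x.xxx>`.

cell (5,2): code 0100 → (5.483,3.000)–(6.000,2.293)
cell (5,3): code 1100 → (5.357,4.000)–(5.483,3.000)
cell (5,4): code 1100 → (5.766,5.000)–(5.357,4.000)
cell (5,5): code 1000 → (6.000,5.263)–(5.766,5.000)
cell (6,1): code 0100 → (6.327,2.000)–(7.000,1.542)
cell (6,2): code 1110 → (6.000,2.293)–(6.327,2.000)
cell (6,5): code 1001 → (7.000,5.909)–(6.000,5.263)
cell (7,1): code 0110 → (7.000,1.542)–(8.000,1.456)
cell (7,5): code 1001 → (8.000,5.970)–(7.000,5.909)
cell (8,1): code 0110 → (8.000,1.456)–(9.000,1.979)
cell (8,5): code 1001 → (9.000,5.600)–(8.000,5.970)
cell (9,1): code 0010 → (9.000,1.979)–(9.024,2.000)
cell (9,2): code 0011 → (9.024,2.000)–(9.809,3.000)
cell (9,3): code 0011 → (9.809,3.000)–(9.910,4.000)
cell (9,4): code 0011 → (9.910,4.000)–(9.583,5.000)
cell (9,5): code 0001 → (9.583,5.000)–(9.000,5.600)
total: 16 segments, chained into 1 closed loop(s), length Σ = 14.157598

segments=16 loops=1 length=14.158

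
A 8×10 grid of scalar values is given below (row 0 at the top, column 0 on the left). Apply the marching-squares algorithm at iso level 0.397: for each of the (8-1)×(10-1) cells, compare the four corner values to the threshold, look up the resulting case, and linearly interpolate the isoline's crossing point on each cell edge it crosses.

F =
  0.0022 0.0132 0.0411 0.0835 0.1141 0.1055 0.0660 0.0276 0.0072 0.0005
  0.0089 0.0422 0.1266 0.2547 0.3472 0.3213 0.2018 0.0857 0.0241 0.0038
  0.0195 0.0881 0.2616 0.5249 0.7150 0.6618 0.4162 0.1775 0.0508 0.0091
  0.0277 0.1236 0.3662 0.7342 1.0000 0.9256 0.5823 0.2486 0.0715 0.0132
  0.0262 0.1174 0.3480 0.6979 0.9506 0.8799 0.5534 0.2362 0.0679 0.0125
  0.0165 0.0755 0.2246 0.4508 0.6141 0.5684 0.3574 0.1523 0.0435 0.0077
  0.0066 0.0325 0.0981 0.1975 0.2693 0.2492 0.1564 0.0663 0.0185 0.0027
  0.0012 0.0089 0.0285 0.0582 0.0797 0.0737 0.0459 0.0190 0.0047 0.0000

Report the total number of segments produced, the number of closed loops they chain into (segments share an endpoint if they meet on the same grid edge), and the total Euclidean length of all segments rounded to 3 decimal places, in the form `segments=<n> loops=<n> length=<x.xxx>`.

cell (1,2): code 0100 → (1.527,3.000)–(2.000,2.514)
cell (1,3): code 1100 → (1.135,4.000)–(1.527,3.000)
cell (1,4): code 1100 → (1.222,5.000)–(1.135,4.000)
cell (1,5): code 1100 → (1.910,6.000)–(1.222,5.000)
cell (1,6): code 1000 → (2.000,6.080)–(1.910,6.000)
cell (2,2): code 0110 → (2.000,2.514)–(3.000,2.084)
cell (2,6): code 1001 → (3.000,6.555)–(2.000,6.080)
cell (3,2): code 0110 → (3.000,2.084)–(4.000,2.140)
cell (3,6): code 1001 → (4.000,6.493)–(3.000,6.555)
cell (4,2): code 0110 → (4.000,2.140)–(5.000,2.762)
cell (4,5): code 1011 → (5.000,5.812)–(4.798,6.000)
cell (4,6): code 0001 → (4.798,6.000)–(4.000,6.493)
cell (5,2): code 0010 → (5.000,2.762)–(5.212,3.000)
cell (5,3): code 0011 → (5.212,3.000)–(5.630,4.000)
cell (5,4): code 0011 → (5.630,4.000)–(5.537,5.000)
cell (5,5): code 0001 → (5.537,5.000)–(5.000,5.812)
total: 16 segments, chained into 1 closed loop(s), length Σ = 14.061334

segments=16 loops=1 length=14.061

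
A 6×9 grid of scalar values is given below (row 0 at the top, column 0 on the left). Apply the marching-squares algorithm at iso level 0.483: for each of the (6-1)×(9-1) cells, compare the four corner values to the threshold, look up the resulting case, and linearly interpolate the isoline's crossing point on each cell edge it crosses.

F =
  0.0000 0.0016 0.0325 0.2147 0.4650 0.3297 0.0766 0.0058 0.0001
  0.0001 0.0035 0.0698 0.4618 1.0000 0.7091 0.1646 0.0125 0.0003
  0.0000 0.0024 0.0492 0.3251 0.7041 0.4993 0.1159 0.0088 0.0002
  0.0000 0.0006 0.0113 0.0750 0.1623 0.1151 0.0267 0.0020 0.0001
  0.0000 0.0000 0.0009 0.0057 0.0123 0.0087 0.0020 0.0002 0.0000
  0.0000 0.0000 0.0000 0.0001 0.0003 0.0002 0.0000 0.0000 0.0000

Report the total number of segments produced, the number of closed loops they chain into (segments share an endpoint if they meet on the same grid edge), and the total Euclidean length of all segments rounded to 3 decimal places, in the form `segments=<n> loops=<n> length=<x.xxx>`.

cell (0,3): code 0100 → (0.034,4.000)–(1.000,3.039)
cell (0,4): code 1100 → (0.404,5.000)–(0.034,4.000)
cell (0,5): code 1000 → (1.000,5.415)–(0.404,5.000)
cell (1,3): code 0110 → (1.000,3.039)–(2.000,3.417)
cell (1,5): code 1001 → (2.000,5.043)–(1.000,5.415)
cell (2,3): code 0010 → (2.000,3.417)–(2.408,4.000)
cell (2,4): code 0011 → (2.408,4.000)–(2.042,5.000)
cell (2,5): code 0001 → (2.042,5.000)–(2.000,5.043)
total: 8 segments, chained into 1 closed loop(s), length Σ = 7.128068

segments=8 loops=1 length=7.128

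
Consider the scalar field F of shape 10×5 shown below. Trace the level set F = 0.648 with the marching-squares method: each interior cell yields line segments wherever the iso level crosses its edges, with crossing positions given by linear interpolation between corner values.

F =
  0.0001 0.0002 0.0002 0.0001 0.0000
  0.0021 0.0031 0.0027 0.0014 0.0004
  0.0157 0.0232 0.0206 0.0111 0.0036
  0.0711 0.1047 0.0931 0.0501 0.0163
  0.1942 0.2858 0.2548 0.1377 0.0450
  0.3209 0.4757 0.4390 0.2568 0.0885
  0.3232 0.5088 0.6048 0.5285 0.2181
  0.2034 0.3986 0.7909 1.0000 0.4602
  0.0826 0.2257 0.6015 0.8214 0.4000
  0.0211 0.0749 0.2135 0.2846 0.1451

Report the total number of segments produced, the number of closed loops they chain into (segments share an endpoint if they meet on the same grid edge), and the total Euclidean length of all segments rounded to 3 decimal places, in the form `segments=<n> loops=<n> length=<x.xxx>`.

segments=8 loops=1 length=6.407

cell (6,1): code 0100 → (6.232,2.000)–(7.000,1.636)
cell (6,2): code 1100 → (6.253,3.000)–(6.232,2.000)
cell (6,3): code 1000 → (7.000,3.652)–(6.253,3.000)
cell (7,1): code 0010 → (7.000,1.636)–(7.754,2.000)
cell (7,2): code 0111 → (7.754,2.000)–(8.000,2.211)
cell (7,3): code 1001 → (8.000,3.411)–(7.000,3.652)
cell (8,2): code 0010 → (8.000,2.211)–(8.323,3.000)
cell (8,3): code 0001 → (8.323,3.000)–(8.000,3.411)
total: 8 segments, chained into 1 closed loop(s), length Σ = 6.407009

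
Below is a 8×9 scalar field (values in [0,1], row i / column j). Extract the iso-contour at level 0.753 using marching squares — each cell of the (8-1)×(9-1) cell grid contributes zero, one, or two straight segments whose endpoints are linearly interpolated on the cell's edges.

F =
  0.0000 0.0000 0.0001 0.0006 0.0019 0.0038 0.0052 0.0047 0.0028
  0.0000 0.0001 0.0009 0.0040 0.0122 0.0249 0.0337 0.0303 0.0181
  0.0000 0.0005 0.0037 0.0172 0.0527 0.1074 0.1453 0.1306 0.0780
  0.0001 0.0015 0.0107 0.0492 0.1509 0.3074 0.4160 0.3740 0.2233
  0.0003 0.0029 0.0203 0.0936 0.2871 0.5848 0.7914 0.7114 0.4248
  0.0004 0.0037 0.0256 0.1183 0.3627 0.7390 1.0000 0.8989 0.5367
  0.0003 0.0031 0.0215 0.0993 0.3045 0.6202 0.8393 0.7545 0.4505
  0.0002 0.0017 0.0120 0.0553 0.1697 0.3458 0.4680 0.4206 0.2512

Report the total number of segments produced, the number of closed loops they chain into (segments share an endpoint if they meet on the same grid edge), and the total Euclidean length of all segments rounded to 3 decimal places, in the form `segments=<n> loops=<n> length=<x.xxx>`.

segments=10 loops=1 length=7.109

cell (3,5): code 0100 → (3.898,6.000)–(4.000,5.814)
cell (3,6): code 1000 → (4.000,6.480)–(3.898,6.000)
cell (4,5): code 0110 → (4.000,5.814)–(5.000,5.054)
cell (4,6): code 1101 → (4.222,7.000)–(4.000,6.480)
cell (4,7): code 1000 → (5.000,7.403)–(4.222,7.000)
cell (5,5): code 0110 → (5.000,5.054)–(6.000,5.606)
cell (5,7): code 1001 → (6.000,7.005)–(5.000,7.403)
cell (6,5): code 0010 → (6.000,5.606)–(6.232,6.000)
cell (6,6): code 0011 → (6.232,6.000)–(6.004,7.000)
cell (6,7): code 0001 → (6.004,7.000)–(6.000,7.005)
total: 10 segments, chained into 1 closed loop(s), length Σ = 7.109209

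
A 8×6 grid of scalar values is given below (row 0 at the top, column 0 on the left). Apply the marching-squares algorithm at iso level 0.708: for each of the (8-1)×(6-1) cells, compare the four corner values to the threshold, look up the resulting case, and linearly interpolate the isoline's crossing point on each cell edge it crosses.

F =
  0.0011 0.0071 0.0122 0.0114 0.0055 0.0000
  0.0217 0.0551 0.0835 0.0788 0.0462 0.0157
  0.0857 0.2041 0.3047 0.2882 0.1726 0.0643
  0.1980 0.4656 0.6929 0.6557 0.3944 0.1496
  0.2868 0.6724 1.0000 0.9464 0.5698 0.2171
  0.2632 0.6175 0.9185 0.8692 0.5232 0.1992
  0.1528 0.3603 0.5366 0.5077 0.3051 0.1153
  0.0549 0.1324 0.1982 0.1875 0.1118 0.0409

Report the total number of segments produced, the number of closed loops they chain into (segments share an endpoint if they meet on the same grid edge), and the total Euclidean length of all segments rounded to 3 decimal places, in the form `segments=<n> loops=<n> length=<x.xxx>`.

cell (3,1): code 0100 → (3.049,2.000)–(4.000,1.109)
cell (3,2): code 1100 → (3.180,3.000)–(3.049,2.000)
cell (3,3): code 1000 → (4.000,3.633)–(3.180,3.000)
cell (4,1): code 0110 → (4.000,1.109)–(5.000,1.301)
cell (4,3): code 1001 → (5.000,3.466)–(4.000,3.633)
cell (5,1): code 0010 → (5.000,1.301)–(5.551,2.000)
cell (5,2): code 0011 → (5.551,2.000)–(5.446,3.000)
cell (5,3): code 0001 → (5.446,3.000)–(5.000,3.466)
total: 8 segments, chained into 1 closed loop(s), length Σ = 7.920791

segments=8 loops=1 length=7.921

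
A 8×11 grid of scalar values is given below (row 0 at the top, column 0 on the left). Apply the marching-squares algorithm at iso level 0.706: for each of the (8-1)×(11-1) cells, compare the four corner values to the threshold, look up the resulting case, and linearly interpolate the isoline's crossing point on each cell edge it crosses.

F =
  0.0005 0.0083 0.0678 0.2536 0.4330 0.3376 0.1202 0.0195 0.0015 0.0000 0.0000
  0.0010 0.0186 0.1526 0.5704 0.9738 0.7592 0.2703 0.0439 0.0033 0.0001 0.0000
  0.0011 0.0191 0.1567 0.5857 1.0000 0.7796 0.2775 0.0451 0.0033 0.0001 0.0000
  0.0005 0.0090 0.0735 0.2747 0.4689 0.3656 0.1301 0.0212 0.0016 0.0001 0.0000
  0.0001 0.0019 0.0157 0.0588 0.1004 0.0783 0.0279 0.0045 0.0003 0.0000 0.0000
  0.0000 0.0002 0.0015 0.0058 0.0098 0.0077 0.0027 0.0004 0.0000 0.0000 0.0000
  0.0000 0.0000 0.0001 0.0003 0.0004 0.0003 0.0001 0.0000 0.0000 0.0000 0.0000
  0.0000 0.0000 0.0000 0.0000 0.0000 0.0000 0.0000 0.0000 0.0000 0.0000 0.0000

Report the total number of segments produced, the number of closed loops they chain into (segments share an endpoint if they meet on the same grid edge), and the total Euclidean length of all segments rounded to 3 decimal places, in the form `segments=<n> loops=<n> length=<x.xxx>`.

segments=8 loops=1 length=6.261

cell (0,3): code 0100 → (0.505,4.000)–(1.000,3.336)
cell (0,4): code 1100 → (0.874,5.000)–(0.505,4.000)
cell (0,5): code 1000 → (1.000,5.109)–(0.874,5.000)
cell (1,3): code 0110 → (1.000,3.336)–(2.000,3.290)
cell (1,5): code 1001 → (2.000,5.147)–(1.000,5.109)
cell (2,3): code 0010 → (2.000,3.290)–(2.554,4.000)
cell (2,4): code 0011 → (2.554,4.000)–(2.178,5.000)
cell (2,5): code 0001 → (2.178,5.000)–(2.000,5.147)
total: 8 segments, chained into 1 closed loop(s), length Σ = 6.261202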